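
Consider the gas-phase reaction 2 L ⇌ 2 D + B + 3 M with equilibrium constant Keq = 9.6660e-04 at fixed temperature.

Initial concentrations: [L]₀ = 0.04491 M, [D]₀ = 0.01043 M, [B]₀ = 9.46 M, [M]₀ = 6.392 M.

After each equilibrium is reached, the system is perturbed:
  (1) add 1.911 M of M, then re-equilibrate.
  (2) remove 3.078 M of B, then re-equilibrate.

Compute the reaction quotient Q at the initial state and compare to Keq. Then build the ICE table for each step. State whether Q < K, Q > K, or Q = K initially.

Q₀ = 133.3 vs Keq = 9.6660e-04 ⇒ Q>K, reverse
Step 1:
                   L          D          B          M
  init       0.04491    0.01043       9.46      6.392
  Δ           0.0104    -0.0104  -0.005198   -0.01559
  eq         0.05531 3.4730e-05      9.455      6.376
  solve Keq expr → x = -0.005198; check Q = 9.6660e-04
Then add 1.911 M of M.
Step 2:
                   L          D          B          M
  init       0.05531 3.4730e-05      9.455      8.287
  Δ       1.1286e-05 -1.1286e-05 -5.6430e-06 -1.6929e-05
  eq         0.05532 2.3444e-05      9.455      8.287
  solve Keq expr → x = -5.6430e-06; check Q = 9.6660e-04
Then remove 3.078 M of B.
Step 3:
                   L          D          B          M
  init       0.05532 2.3444e-05      6.377      8.287
  Δ       -5.1000e-06 5.1000e-06 2.5500e-06 7.6500e-06
  eq         0.05531 2.8544e-05      6.377      8.287
  solve Keq expr → x = 2.5500e-06; check Q = 9.6660e-04

Q₀ = 133.3; Q > K (proceeds reverse)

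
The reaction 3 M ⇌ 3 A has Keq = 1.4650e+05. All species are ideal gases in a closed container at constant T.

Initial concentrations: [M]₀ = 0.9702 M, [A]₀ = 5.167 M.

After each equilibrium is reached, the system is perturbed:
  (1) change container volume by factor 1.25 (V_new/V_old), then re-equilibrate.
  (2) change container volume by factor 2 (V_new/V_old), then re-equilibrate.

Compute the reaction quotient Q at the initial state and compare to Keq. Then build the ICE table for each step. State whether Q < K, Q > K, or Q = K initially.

Q₀ = 151.1 vs Keq = 1.4650e+05 ⇒ Q<K, forward
Step 1:
                   M          A
  Initial     0.9702      5.167
  Change     -0.8559     0.8559
  Equil       0.1143      6.023
  solve Keq expr → x = 0.2853; check Q = 1.4650e+05
Then change container volume by factor 1.25 (V_new/V_old).
Step 2:
                   M          A
  Initial     0.0914      4.818
  Change           0          0
  Equil       0.0914      4.818
  solve Keq expr → x = 0; check Q = 1.4650e+05
Then change container volume by factor 2 (V_new/V_old).
Step 3:
                   M          A
  Initial     0.0457      2.409
  Change           0          0
  Equil       0.0457      2.409
  solve Keq expr → x = 0; check Q = 1.4650e+05

Q₀ = 151.1; Q < K (proceeds forward)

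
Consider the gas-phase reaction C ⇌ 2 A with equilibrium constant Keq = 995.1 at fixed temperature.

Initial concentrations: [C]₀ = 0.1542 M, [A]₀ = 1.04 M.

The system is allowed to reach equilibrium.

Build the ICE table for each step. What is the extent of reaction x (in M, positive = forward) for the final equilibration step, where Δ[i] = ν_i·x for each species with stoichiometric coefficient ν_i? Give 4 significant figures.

Q₀ = 7.014 vs Keq = 995.1 ⇒ Q<K, forward
Step 1:
                    C           A
  init         0.1542        1.04
  Δ           -0.1524      0.3048
  eq         0.001817       1.345
  solve Keq expr → x = 0.1524; check Q = 995.1

x = 0.1524 M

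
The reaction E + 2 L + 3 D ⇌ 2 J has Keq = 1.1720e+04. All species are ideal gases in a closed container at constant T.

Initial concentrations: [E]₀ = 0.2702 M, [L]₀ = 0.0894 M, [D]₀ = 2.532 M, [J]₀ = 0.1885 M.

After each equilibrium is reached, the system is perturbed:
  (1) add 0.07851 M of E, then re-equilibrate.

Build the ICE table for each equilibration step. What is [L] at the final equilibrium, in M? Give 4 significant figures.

Q₀ = 1.014 vs Keq = 1.1720e+04 ⇒ Q<K, forward
Step 1:
                  E         L         D         J
  I          0.2702    0.0894     2.532    0.1885
  C        -0.04398  -0.08796   -0.1319   0.08796
  E          0.2262  0.001444       2.4    0.2765
  solve Keq expr → x = 0.04398; check Q = 1.1720e+04
Then add 0.07851 M of E.
Step 2:
                  E         L         D         J
  I          0.3047  0.001444       2.4    0.2765
  C       -9.9255e-05 -1.9851e-04 -2.9777e-04 1.9851e-04
  E          0.3046  0.001245       2.4    0.2767
  solve Keq expr → x = 9.9255e-05; check Q = 1.1720e+04

[L]_eq = 0.001245 M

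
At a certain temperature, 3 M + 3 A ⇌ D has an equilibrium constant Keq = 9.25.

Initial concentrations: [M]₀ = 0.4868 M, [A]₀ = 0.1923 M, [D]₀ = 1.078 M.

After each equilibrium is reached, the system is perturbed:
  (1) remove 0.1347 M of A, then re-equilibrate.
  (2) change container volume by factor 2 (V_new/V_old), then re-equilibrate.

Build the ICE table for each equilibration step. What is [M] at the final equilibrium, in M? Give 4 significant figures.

[M]_eq = 0.7057 M

Q₀ = 1314 vs Keq = 9.25 ⇒ Q>K, reverse
Step 1:
                    M           A           D
  Initial      0.4868      0.1923       1.078
  Change       0.3613      0.3613     -0.1204
  Equil        0.8481      0.5536      0.9576
  solve Keq expr → x = -0.1204; check Q = 9.25
Then remove 0.1347 M of A.
Step 2:
                    M           A           D
  Initial      0.8481      0.4189      0.9576
  Change       0.0814      0.0814    -0.02713
  Equil        0.9295      0.5003      0.9304
  solve Keq expr → x = -0.02713; check Q = 9.25
Then change container volume by factor 2 (V_new/V_old).
Step 3:
                    M           A           D
  Initial      0.4648      0.2502      0.4652
  Change       0.2409      0.2409     -0.0803
  Equil        0.7057      0.4911      0.3849
  solve Keq expr → x = -0.0803; check Q = 9.25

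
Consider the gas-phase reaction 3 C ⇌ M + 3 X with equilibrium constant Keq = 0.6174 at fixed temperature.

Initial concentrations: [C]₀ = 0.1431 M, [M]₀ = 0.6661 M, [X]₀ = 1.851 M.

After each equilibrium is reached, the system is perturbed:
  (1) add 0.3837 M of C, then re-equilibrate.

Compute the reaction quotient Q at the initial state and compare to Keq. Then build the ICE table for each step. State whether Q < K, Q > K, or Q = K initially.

Q₀ = 1442 vs Keq = 0.6174 ⇒ Q>K, reverse
Step 1:
                   C          M          X
  Initial     0.1431     0.6661      1.851
  Change      0.7839    -0.2613    -0.7839
  Equil        0.927     0.4048      1.067
  solve Keq expr → x = -0.2613; check Q = 0.6174
Then add 0.3837 M of C.
Step 2:
                   C          M          X
  Initial      1.311     0.4048      1.067
  Change     -0.1783    0.05943     0.1783
  Equil        1.132     0.4642      1.245
  solve Keq expr → x = 0.05943; check Q = 0.6174

Q₀ = 1442; Q > K (proceeds reverse)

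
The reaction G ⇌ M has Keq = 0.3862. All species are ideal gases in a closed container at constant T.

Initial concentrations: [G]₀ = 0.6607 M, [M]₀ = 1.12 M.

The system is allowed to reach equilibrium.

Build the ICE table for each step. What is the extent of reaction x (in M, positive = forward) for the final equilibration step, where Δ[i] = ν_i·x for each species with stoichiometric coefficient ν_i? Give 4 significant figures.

Q₀ = 1.695 vs Keq = 0.3862 ⇒ Q>K, reverse
Step 1:
                    G           M
  Initial      0.6607        1.12
  Change       0.6239     -0.6239
  Equil         1.285      0.4961
  solve Keq expr → x = -0.6239; check Q = 0.3862

x = -0.6239 M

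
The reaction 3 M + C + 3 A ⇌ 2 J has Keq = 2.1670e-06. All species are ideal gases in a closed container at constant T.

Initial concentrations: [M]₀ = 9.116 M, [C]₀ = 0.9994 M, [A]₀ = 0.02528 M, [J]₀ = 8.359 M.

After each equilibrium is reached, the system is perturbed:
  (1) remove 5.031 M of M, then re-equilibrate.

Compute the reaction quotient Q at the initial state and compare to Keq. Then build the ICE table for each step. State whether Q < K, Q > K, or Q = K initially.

Q₀ = 5712 vs Keq = 2.1670e-06 ⇒ Q>K, reverse
Step 1:
                  M         C         A         J
  init        9.116    0.9994   0.02528     8.359
  Δ           7.245     2.415     7.245     -4.83
  eq          16.36     3.414      7.27     3.529
  solve Keq expr → x = -2.415; check Q = 2.1670e-06
Then remove 5.031 M of M.
Step 2:
                  M         C         A         J
  init        11.33     3.414      7.27     3.529
  Δ           0.957     0.319     0.957    -0.638
  eq          12.29     3.733     8.227     2.891
  solve Keq expr → x = -0.319; check Q = 2.1670e-06

Q₀ = 5712; Q > K (proceeds reverse)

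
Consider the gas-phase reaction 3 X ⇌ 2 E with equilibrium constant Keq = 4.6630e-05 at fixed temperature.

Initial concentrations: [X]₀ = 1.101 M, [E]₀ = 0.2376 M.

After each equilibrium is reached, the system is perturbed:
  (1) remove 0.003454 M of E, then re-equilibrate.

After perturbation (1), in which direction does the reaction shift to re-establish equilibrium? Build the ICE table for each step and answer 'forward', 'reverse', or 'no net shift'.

Q₀ = 0.0423 vs Keq = 4.6630e-05 ⇒ Q>K, reverse
Step 1:
                   X          E
  init         1.101     0.2376
  Δ           0.3387    -0.2258
  eq            1.44     0.0118
  solve Keq expr → x = -0.1129; check Q = 4.6630e-05
Then remove 0.003454 M of E.
Step 2:
                   X          E
  init          1.44   0.008342
  Δ        -0.005087   0.003392
  eq           1.435    0.01173
  solve Keq expr → x = 0.001696; check Q = 4.6630e-05

Direction: forward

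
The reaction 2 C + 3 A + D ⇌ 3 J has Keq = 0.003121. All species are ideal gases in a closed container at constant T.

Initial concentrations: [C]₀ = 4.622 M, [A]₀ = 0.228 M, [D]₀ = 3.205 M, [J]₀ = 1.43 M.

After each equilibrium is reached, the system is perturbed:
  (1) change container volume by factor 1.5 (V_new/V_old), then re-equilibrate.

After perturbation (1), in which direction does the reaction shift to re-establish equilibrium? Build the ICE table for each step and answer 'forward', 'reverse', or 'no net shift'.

Direction: reverse

Q₀ = 3.603 vs Keq = 0.003121 ⇒ Q>K, reverse
Step 1:
                  C         A         D         J
  I           4.622     0.228     3.205      1.43
  C          0.5146    0.7719    0.2573   -0.7719
  E           5.137    0.9999     3.462    0.6581
  solve Keq expr → x = -0.2573; check Q = 0.003121
Then change container volume by factor 1.5 (V_new/V_old).
Step 2:
                  C         A         D         J
  I           3.424    0.6666     2.308    0.4387
  C         0.06507    0.0976   0.03253   -0.0976
  E           3.489    0.7642     2.341    0.3411
  solve Keq expr → x = -0.03253; check Q = 0.003121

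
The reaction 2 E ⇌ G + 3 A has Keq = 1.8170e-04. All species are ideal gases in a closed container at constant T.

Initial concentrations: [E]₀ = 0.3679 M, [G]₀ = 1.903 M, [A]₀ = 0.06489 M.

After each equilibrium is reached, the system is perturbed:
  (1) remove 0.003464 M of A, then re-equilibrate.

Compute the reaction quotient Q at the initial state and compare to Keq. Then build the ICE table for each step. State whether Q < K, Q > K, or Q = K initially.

Q₀ = 0.003842 vs Keq = 1.8170e-04 ⇒ Q>K, reverse
Step 1:
                    E           G           A
  init         0.3679       1.903     0.06489
  Δ           0.02683    -0.01341    -0.04024
  eq           0.3947        1.89     0.02465
  solve Keq expr → x = -0.01341; check Q = 1.8170e-04
Then remove 0.003464 M of A.
Step 2:
                    E           G           A
  init         0.3947        1.89     0.02119
  Δ         -0.002244    0.001122    0.003366
  eq           0.3925       1.891     0.02455
  solve Keq expr → x = 0.001122; check Q = 1.8170e-04

Q₀ = 0.003842; Q > K (proceeds reverse)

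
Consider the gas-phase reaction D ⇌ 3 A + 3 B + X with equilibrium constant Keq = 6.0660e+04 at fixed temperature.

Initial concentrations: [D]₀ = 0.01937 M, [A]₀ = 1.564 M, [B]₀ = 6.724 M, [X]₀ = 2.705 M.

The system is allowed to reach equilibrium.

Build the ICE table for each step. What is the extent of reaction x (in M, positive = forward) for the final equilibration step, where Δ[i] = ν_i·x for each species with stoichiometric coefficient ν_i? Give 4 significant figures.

Q₀ = 1.6242e+05 vs Keq = 6.0660e+04 ⇒ Q>K, reverse
Step 1:
                  D         A         B         X
  Initial   0.01937     1.564     6.724     2.705
  Change    0.02388  -0.07163  -0.07163  -0.02388
  Equil     0.04325     1.492     6.652     2.681
  solve Keq expr → x = -0.02388; check Q = 6.0660e+04

x = -0.02388 M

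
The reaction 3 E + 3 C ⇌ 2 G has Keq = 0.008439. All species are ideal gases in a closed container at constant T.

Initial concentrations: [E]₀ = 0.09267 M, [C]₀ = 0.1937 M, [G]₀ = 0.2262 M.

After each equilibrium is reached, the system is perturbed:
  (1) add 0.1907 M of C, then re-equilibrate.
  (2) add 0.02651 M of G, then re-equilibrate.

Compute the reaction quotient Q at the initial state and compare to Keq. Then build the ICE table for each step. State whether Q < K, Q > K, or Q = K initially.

Q₀ = 8847 vs Keq = 0.008439 ⇒ Q>K, reverse
Step 1:
                    E           C           G
  Initial     0.09267      0.1937      0.2262
  Change       0.3254      0.3254     -0.2169
  Equil         0.418      0.5191    0.009286
  solve Keq expr → x = -0.1085; check Q = 0.008439
Then add 0.1907 M of C.
Step 2:
                    E           C           G
  Initial       0.418      0.7098    0.009286
  Change    -0.007414   -0.007414    0.004943
  Equil        0.4106      0.7024     0.01423
  solve Keq expr → x = 0.002471; check Q = 0.008439
Then add 0.02651 M of G.
Step 3:
                    E           C           G
  Initial      0.4106      0.7024     0.04074
  Change      0.03513     0.03513    -0.02342
  Equil        0.4458      0.7375     0.01732
  solve Keq expr → x = -0.01171; check Q = 0.008439

Q₀ = 8847; Q > K (proceeds reverse)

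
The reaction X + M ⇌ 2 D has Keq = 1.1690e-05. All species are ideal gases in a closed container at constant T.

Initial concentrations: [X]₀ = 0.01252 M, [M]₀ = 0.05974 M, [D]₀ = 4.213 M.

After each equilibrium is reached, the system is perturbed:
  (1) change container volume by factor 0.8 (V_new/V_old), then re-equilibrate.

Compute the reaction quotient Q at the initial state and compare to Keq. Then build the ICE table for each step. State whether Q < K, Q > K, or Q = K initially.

Q₀ = 2.3731e+04 vs Keq = 1.1690e-05 ⇒ Q>K, reverse
Step 1:
                  X         M         D
  Initial   0.01252   0.05974     4.213
  Change      2.103     2.103    -4.206
  Equil       2.115     2.163  0.007313
  solve Keq expr → x = -2.103; check Q = 1.1690e-05
Then change container volume by factor 0.8 (V_new/V_old).
Step 2:
                  X         M         D
  Initial     2.644     2.703  0.009141
  Change          0         0         0
  Equil       2.644     2.703  0.009141
  solve Keq expr → x = 0; check Q = 1.1690e-05

Q₀ = 2.3731e+04; Q > K (proceeds reverse)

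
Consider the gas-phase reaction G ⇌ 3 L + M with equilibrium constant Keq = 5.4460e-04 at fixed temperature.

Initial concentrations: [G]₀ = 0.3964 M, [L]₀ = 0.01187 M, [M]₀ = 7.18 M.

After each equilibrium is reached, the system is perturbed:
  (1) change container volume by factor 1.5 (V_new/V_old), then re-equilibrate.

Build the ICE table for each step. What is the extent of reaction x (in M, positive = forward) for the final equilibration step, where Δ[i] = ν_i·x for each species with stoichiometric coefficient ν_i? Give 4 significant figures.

x = 0.003388 M

Q₀ = 3.0293e-05 vs Keq = 5.4460e-04 ⇒ Q<K, forward
Step 1:
                    G           L           M
  I            0.3964     0.01187        7.18
  C          -0.00635     0.01905     0.00635
  E            0.3901     0.03092       7.186
  solve Keq expr → x = 0.00635; check Q = 5.4460e-04
Then change container volume by factor 1.5 (V_new/V_old).
Step 2:
                    G           L           M
  I              0.26     0.02061       4.791
  C         -0.003388     0.01016    0.003388
  E            0.2566     0.03078       4.794
  solve Keq expr → x = 0.003388; check Q = 5.4460e-04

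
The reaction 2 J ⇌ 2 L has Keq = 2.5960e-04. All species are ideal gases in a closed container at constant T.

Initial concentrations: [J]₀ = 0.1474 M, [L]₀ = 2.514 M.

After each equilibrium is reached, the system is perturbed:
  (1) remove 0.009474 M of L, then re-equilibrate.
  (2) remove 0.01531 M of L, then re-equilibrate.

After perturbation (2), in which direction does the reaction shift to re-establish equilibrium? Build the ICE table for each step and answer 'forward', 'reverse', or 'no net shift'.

Q₀ = 290.9 vs Keq = 2.5960e-04 ⇒ Q>K, reverse
Step 1:
                  J         L
  Initial    0.1474     2.514
  Change      2.472    -2.472
  Equil       2.619    0.0422
  solve Keq expr → x = -1.236; check Q = 2.5960e-04
Then remove 0.009474 M of L.
Step 2:
                  J         L
  Initial     2.619   0.03273
  Change  -0.009324  0.009324
  Equil        2.61   0.04205
  solve Keq expr → x = 0.004662; check Q = 2.5960e-04
Then remove 0.01531 M of L.
Step 3:
                  J         L
  Initial      2.61   0.02674
  Change   -0.01507   0.01507
  Equil       2.595   0.04181
  solve Keq expr → x = 0.007534; check Q = 2.5960e-04

Direction: forward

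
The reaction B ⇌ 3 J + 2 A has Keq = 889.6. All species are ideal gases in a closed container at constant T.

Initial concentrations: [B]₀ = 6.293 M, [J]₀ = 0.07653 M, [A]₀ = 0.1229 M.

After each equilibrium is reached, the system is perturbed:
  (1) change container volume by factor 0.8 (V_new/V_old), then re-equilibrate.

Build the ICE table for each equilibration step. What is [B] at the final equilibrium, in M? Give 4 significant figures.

Q₀ = 1.0758e-06 vs Keq = 889.6 ⇒ Q<K, forward
Step 1:
                  B         J         A
  Initial     6.293   0.07653    0.1229
  Change     -2.001     6.002     4.001
  Equil       4.292     6.078     4.124
  solve Keq expr → x = 2.001; check Q = 889.6
Then change container volume by factor 0.8 (V_new/V_old).
Step 2:
                  B         J         A
  Initial     5.366     7.598     5.155
  Change      0.387    -1.161    -0.774
  Equil       5.753     6.436     4.381
  solve Keq expr → x = -0.387; check Q = 889.6

[B]_eq = 5.753 M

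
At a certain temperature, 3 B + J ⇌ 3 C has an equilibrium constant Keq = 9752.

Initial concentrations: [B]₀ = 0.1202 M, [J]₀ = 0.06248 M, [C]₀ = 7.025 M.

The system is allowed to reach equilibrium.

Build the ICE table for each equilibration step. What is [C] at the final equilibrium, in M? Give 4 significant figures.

Q₀ = 3.1951e+06 vs Keq = 9752 ⇒ Q>K, reverse
Step 1:
                    B           J           C
  init         0.1202     0.06248       7.025
  Δ              0.41      0.1367       -0.41
  eq           0.5302      0.1991       6.615
  solve Keq expr → x = -0.1367; check Q = 9752

[C]_eq = 6.615 M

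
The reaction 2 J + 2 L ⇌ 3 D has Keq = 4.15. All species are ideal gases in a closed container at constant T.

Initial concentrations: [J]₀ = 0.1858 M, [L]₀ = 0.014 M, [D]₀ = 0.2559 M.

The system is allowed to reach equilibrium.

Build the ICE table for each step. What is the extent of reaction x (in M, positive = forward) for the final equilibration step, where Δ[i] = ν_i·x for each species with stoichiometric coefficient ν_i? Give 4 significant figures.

x = -0.03974 M

Q₀ = 2477 vs Keq = 4.15 ⇒ Q>K, reverse
Step 1:
                   J          L          D
  I           0.1858      0.014     0.2559
  C          0.07949    0.07949    -0.1192
  E           0.2653    0.09349     0.1367
  solve Keq expr → x = -0.03974; check Q = 4.15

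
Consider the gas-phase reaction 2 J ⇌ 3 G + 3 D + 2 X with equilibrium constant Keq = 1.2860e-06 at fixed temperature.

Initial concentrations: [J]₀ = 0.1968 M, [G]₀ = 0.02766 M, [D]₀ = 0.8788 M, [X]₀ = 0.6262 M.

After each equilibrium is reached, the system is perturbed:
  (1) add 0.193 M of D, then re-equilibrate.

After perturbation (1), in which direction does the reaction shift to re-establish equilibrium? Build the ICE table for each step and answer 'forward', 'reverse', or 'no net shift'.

Q₀ = 1.4541e-04 vs Keq = 1.2860e-06 ⇒ Q>K, reverse
Step 1:
                  J         G         D         X
  init       0.1968   0.02766    0.8788    0.6262
  Δ         0.01428  -0.02142  -0.02142  -0.01428
  eq         0.2111  0.006238    0.8574    0.6119
  solve Keq expr → x = -0.007141; check Q = 1.2860e-06
Then add 0.193 M of D.
Step 2:
                  J         G         D         X
  init       0.2111  0.006238      1.05    0.6119
  Δ       7.4972e-04 -0.001125 -0.001125 -7.4972e-04
  eq         0.2118  0.005114     1.049    0.6112
  solve Keq expr → x = -3.7486e-04; check Q = 1.2860e-06

Direction: reverse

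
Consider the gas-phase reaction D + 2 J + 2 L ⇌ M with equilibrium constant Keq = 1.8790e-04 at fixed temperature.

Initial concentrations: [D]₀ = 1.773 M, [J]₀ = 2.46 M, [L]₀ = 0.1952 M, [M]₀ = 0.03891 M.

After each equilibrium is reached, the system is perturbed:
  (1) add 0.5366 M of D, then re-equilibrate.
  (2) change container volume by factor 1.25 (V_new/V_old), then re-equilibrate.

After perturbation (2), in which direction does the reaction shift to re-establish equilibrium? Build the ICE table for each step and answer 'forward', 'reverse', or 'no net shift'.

Direction: reverse

Q₀ = 0.09517 vs Keq = 1.8790e-04 ⇒ Q>K, reverse
Step 1:
                   D          J          L          M
  init         1.773       2.46     0.1952    0.03891
  Δ          0.03875    0.07749    0.07749   -0.03875
  eq           1.812      2.537     0.2727 1.6300e-04
  solve Keq expr → x = -0.03875; check Q = 1.8790e-04
Then add 0.5366 M of D.
Step 2:
                   D          J          L          M
  init         2.348      2.537     0.2727 1.6300e-04
  Δ       -4.8107e-05 -9.6215e-05 -9.6215e-05 4.8107e-05
  eq           2.348      2.537     0.2726 2.1111e-04
  solve Keq expr → x = 4.8107e-05; check Q = 1.8790e-04
Then change container volume by factor 1.25 (V_new/V_old).
Step 3:
                   D          J          L          M
  init         1.879       2.03     0.2181 1.6889e-04
  Δ       9.9566e-05 1.9913e-04 1.9913e-04 -9.9566e-05
  eq           1.879       2.03     0.2183 6.9319e-05
  solve Keq expr → x = -9.9566e-05; check Q = 1.8790e-04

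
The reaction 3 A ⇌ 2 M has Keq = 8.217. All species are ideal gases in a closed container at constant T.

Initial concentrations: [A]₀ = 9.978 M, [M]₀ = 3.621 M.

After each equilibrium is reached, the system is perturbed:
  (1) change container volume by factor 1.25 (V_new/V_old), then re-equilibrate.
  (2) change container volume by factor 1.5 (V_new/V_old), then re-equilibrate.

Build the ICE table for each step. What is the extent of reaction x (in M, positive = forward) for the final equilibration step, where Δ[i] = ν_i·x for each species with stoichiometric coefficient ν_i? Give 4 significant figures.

Q₀ = 0.0132 vs Keq = 8.217 ⇒ Q<K, forward
Step 1:
                    A           M
  I             9.978       3.621
  C            -7.856       5.238
  E             2.122       8.859
  solve Keq expr → x = 2.619; check Q = 8.217
Then change container volume by factor 1.25 (V_new/V_old).
Step 2:
                    A           M
  I             1.697       7.087
  C            0.1176    -0.07837
  E             1.815       7.008
  solve Keq expr → x = -0.03919; check Q = 8.217
Then change container volume by factor 1.5 (V_new/V_old).
Step 3:
                    A           M
  I              1.21       4.672
  C            0.1546     -0.1031
  E             1.365       4.569
  solve Keq expr → x = -0.05155; check Q = 8.217

x = -0.05155 M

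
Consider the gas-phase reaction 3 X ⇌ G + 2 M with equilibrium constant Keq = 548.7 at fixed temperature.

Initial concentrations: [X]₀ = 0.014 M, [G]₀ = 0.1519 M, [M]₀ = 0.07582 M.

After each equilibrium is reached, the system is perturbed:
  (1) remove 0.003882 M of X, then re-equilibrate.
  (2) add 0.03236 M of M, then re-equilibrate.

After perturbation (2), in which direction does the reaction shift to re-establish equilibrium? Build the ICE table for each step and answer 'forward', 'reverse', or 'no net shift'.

Direction: reverse

Q₀ = 318.2 vs Keq = 548.7 ⇒ Q<K, forward
Step 1:
                  X         G         M
  init        0.014    0.1519   0.07582
  Δ       -0.002159 7.1963e-04  0.001439
  eq        0.01184    0.1526   0.07726
  solve Keq expr → x = 7.1963e-04; check Q = 548.7
Then remove 0.003882 M of X.
Step 2:
                  X         G         M
  init     0.007959    0.1526   0.07726
  Δ        0.003605 -0.001202 -0.002403
  eq        0.01156    0.1514   0.07486
  solve Keq expr → x = -0.001202; check Q = 548.7
Then add 0.03236 M of M.
Step 3:
                  X         G         M
  init      0.01156    0.1514    0.1072
  Δ         0.00292 -9.7334e-04 -0.001947
  eq        0.01448    0.1504    0.1053
  solve Keq expr → x = -9.7334e-04; check Q = 548.7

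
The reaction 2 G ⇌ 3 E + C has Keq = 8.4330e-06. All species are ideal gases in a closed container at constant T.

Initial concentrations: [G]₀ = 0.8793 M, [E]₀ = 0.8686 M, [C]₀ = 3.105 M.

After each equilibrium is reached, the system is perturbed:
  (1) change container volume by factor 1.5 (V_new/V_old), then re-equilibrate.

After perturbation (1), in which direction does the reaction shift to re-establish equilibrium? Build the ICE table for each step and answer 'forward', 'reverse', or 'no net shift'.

Q₀ = 2.632 vs Keq = 8.4330e-06 ⇒ Q>K, reverse
Step 1:
                    G           E           C
  init         0.8793      0.8686       3.105
  Δ            0.5668     -0.8502     -0.2834
  eq            1.446     0.01842       2.822
  solve Keq expr → x = -0.2834; check Q = 8.4330e-06
Then change container volume by factor 1.5 (V_new/V_old).
Step 2:
                    G           E           C
  init         0.9641     0.01228       1.881
  Δ          -0.00252     0.00378     0.00126
  eq           0.9615     0.01606       1.882
  solve Keq expr → x = 0.00126; check Q = 8.4330e-06

Direction: forward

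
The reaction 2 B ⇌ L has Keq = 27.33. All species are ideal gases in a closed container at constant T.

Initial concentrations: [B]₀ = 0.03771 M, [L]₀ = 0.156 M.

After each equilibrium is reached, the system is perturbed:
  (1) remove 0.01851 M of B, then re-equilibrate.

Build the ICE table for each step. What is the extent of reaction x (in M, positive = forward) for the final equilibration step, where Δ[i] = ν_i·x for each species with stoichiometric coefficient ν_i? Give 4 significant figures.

x = -0.008189 M

Q₀ = 109.7 vs Keq = 27.33 ⇒ Q>K, reverse
Step 1:
                   B          L
  I          0.03771      0.156
  C          0.03365   -0.01683
  E          0.07136     0.1392
  solve Keq expr → x = -0.01683; check Q = 27.33
Then remove 0.01851 M of B.
Step 2:
                   B          L
  I          0.05285     0.1392
  C          0.01638  -0.008189
  E          0.06923      0.131
  solve Keq expr → x = -0.008189; check Q = 27.33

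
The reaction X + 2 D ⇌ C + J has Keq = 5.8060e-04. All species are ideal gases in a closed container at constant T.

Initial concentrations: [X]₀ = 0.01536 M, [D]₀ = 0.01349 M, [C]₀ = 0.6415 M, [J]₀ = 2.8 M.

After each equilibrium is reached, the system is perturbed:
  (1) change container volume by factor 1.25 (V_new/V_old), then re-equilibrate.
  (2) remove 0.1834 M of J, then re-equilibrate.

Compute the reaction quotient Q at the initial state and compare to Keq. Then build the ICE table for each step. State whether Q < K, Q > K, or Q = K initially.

Q₀ = 6.4260e+05 vs Keq = 5.8060e-04 ⇒ Q>K, reverse
Step 1:
                    X           D           C           J
  Initial     0.01536     0.01349      0.6415         2.8
  Change       0.6412       1.282     -0.6412     -0.6412
  Equil        0.6566       1.296  2.9654e-04       2.159
  solve Keq expr → x = -0.6412; check Q = 5.8060e-04
Then change container volume by factor 1.25 (V_new/V_old).
Step 2:
                    X           D           C           J
  Initial      0.5253       1.037  2.3723e-04       1.727
  Change   4.7389e-05  9.4779e-05 -4.7389e-05 -4.7389e-05
  Equil        0.5253       1.037  1.8984e-04       1.727
  solve Keq expr → x = -4.7389e-05; check Q = 5.8060e-04
Then remove 0.1834 M of J.
Step 3:
                    X           D           C           J
  Initial      0.5253       1.037  1.8984e-04       1.544
  Change  -2.2525e-05 -4.5051e-05  2.2525e-05  2.2525e-05
  Equil        0.5253       1.037  2.1237e-04       1.544
  solve Keq expr → x = 2.2525e-05; check Q = 5.8060e-04

Q₀ = 6.4260e+05; Q > K (proceeds reverse)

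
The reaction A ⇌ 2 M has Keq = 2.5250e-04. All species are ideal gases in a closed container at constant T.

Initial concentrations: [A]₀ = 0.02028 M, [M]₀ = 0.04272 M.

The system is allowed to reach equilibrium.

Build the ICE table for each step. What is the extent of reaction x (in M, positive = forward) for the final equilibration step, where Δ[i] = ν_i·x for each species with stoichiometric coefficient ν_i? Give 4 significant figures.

x = -0.01977 M

Q₀ = 0.08999 vs Keq = 2.5250e-04 ⇒ Q>K, reverse
Step 1:
                   A          M
  init       0.02028    0.04272
  Δ          0.01977   -0.03954
  eq         0.04005    0.00318
  solve Keq expr → x = -0.01977; check Q = 2.5250e-04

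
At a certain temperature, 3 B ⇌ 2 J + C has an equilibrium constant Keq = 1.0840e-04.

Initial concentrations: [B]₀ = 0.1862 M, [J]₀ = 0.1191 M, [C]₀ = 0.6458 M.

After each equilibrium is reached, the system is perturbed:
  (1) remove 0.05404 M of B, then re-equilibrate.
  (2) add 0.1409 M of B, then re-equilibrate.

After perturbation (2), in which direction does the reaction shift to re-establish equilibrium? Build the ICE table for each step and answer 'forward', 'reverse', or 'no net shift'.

Q₀ = 1.419 vs Keq = 1.0840e-04 ⇒ Q>K, reverse
Step 1:
                    B           J           C
  init         0.1862      0.1191      0.6458
  Δ            0.1742     -0.1162    -0.05808
  eq           0.3604    0.002939      0.5877
  solve Keq expr → x = -0.05808; check Q = 1.0840e-04
Then remove 0.05404 M of B.
Step 2:
                    B           J           C
  init         0.3064    0.002939      0.5877
  Δ        9.3647e-04 -6.2432e-04 -3.1216e-04
  eq           0.3073    0.002315      0.5874
  solve Keq expr → x = -3.1216e-04; check Q = 1.0840e-04
Then add 0.1409 M of B.
Step 3:
                    B           J           C
  init         0.4482    0.002315      0.5874
  Δ         -0.002586    0.001724  8.6197e-04
  eq           0.4457    0.004039      0.5883
  solve Keq expr → x = 8.6197e-04; check Q = 1.0840e-04

Direction: forward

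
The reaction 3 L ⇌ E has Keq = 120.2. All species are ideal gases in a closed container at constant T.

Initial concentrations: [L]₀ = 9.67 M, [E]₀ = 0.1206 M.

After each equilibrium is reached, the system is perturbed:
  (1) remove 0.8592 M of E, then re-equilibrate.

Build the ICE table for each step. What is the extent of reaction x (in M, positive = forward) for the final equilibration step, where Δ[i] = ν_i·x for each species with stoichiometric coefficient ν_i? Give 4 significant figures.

x = 0.009625 M

Q₀ = 1.3337e-04 vs Keq = 120.2 ⇒ Q<K, forward
Step 1:
                    L           E
  I              9.67      0.1206
  C             -9.37       3.123
  E               0.3       3.244
  solve Keq expr → x = 3.123; check Q = 120.2
Then remove 0.8592 M of E.
Step 2:
                    L           E
  I               0.3       2.385
  C          -0.02888    0.009625
  E            0.2711       2.394
  solve Keq expr → x = 0.009625; check Q = 120.2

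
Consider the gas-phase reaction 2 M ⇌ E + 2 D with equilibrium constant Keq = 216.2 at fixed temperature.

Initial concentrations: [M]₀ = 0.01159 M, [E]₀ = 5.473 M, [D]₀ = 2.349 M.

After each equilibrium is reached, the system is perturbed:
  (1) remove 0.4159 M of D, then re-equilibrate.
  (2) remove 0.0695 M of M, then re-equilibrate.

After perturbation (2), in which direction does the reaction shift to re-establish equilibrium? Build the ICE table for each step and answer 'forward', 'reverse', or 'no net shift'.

Q₀ = 2.2481e+05 vs Keq = 216.2 ⇒ Q>K, reverse
Step 1:
                  M         E         D
  init      0.01159     5.473     2.349
  Δ          0.3085   -0.1542   -0.3085
  eq         0.3201     5.319     2.041
  solve Keq expr → x = -0.1542; check Q = 216.2
Then remove 0.4159 M of D.
Step 2:
                  M         E         D
  init       0.3201     5.319     1.625
  Δ        -0.05579    0.0279   0.05579
  eq         0.2643     5.347      1.68
  solve Keq expr → x = 0.0279; check Q = 216.2
Then remove 0.0695 M of M.
Step 3:
                  M         E         D
  init       0.1948     5.347      1.68
  Δ         0.05944  -0.02972  -0.05944
  eq         0.2542     5.317     1.621
  solve Keq expr → x = -0.02972; check Q = 216.2

Direction: reverse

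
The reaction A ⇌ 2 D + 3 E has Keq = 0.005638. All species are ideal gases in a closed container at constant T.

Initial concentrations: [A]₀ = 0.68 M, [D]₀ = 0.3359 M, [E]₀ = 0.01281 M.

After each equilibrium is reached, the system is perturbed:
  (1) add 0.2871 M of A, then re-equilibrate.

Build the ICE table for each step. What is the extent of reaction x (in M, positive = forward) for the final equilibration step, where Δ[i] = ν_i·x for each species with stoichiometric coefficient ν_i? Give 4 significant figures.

x = 0.00876 M

Q₀ = 3.4879e-07 vs Keq = 0.005638 ⇒ Q<K, forward
Step 1:
                  A         D         E
  I            0.68    0.3359   0.01281
  C        -0.07651     0.153    0.2295
  E          0.6035    0.4889    0.2423
  solve Keq expr → x = 0.07651; check Q = 0.005638
Then add 0.2871 M of A.
Step 2:
                  A         D         E
  I          0.8906    0.4889    0.2423
  C        -0.00876   0.01752   0.02628
  E          0.8818    0.5064    0.2686
  solve Keq expr → x = 0.00876; check Q = 0.005638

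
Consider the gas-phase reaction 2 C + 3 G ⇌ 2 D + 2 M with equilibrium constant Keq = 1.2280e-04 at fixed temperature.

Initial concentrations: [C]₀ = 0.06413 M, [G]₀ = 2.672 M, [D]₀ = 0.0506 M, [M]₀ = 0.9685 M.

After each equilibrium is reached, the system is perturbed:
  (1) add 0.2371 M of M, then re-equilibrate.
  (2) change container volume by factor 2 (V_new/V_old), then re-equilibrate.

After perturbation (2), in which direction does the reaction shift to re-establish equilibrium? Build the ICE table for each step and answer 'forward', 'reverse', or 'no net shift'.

Q₀ = 0.03061 vs Keq = 1.2280e-04 ⇒ Q>K, reverse
Step 1:
                  C         G         D         M
  I         0.06413     2.672    0.0506    0.9685
  C         0.04468   0.06702  -0.04468  -0.04468
  E          0.1088     2.739  0.005917    0.9238
  solve Keq expr → x = -0.02234; check Q = 1.2280e-04
Then add 0.2371 M of M.
Step 2:
                  C         G         D         M
  I          0.1088     2.739  0.005917     1.161
  C        0.001149  0.001724 -0.001149 -0.001149
  E            0.11     2.741  0.004767      1.16
  solve Keq expr → x = -5.7474e-04; check Q = 1.2280e-04
Then change container volume by factor 2 (V_new/V_old).
Step 3:
                  C         G         D         M
  I         0.05498      1.37  0.002384    0.5799
  C       6.7364e-04   0.00101 -6.7364e-04 -6.7364e-04
  E         0.05565     1.371   0.00171    0.5792
  solve Keq expr → x = -3.3682e-04; check Q = 1.2280e-04

Direction: reverse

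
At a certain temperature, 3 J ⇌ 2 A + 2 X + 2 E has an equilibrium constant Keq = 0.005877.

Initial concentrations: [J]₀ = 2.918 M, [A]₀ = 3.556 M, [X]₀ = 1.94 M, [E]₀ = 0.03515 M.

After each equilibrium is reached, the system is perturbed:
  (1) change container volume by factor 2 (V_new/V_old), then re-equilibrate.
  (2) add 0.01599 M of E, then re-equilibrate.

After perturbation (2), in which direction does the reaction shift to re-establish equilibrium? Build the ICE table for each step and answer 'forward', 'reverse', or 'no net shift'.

Q₀ = 0.002367 vs Keq = 0.005877 ⇒ Q<K, forward
Step 1:
                   J          A          X          E
  I            2.918      3.556       1.94    0.03515
  C         -0.02797    0.01865    0.01865    0.01865
  E             2.89      3.575      1.959     0.0538
  solve Keq expr → x = 0.009323; check Q = 0.005877
Then change container volume by factor 2 (V_new/V_old).
Step 2:
                   J          A          X          E
  I            1.445      1.787     0.9793     0.0269
  C         -0.06023    0.04016    0.04016    0.04016
  E            1.385      1.827      1.019    0.06705
  solve Keq expr → x = 0.02008; check Q = 0.005877
Then add 0.01599 M of E.
Step 3:
                   J          A          X          E
  I            1.385      1.827      1.019    0.08304
  C          0.01973   -0.01315   -0.01315   -0.01315
  E            1.405      1.814      1.006    0.06989
  solve Keq expr → x = -0.006577; check Q = 0.005877

Direction: reverse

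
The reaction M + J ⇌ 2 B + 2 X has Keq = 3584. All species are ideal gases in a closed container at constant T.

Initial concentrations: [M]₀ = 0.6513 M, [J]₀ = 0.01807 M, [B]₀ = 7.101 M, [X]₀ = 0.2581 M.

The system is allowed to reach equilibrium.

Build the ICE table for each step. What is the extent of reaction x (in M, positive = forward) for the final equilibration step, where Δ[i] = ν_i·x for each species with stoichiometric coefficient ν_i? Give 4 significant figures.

x = 0.01618 M

Q₀ = 285.4 vs Keq = 3584 ⇒ Q<K, forward
Step 1:
                  M         J         B         X
  I          0.6513   0.01807     7.101    0.2581
  C        -0.01618  -0.01618   0.03237   0.03237
  E          0.6351  0.001886     7.133    0.2905
  solve Keq expr → x = 0.01618; check Q = 3584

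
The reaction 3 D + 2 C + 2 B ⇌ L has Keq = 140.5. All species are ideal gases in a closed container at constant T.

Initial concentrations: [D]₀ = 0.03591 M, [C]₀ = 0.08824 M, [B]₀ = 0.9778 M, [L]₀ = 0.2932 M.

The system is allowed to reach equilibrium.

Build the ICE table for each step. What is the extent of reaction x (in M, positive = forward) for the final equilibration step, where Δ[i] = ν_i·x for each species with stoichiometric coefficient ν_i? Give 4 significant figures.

x = -0.07827 M

Q₀ = 8.5052e+05 vs Keq = 140.5 ⇒ Q>K, reverse
Step 1:
                  D         C         B         L
  init      0.03591   0.08824    0.9778    0.2932
  Δ          0.2348    0.1565    0.1565  -0.07827
  eq         0.2707    0.2448     1.134    0.2149
  solve Keq expr → x = -0.07827; check Q = 140.5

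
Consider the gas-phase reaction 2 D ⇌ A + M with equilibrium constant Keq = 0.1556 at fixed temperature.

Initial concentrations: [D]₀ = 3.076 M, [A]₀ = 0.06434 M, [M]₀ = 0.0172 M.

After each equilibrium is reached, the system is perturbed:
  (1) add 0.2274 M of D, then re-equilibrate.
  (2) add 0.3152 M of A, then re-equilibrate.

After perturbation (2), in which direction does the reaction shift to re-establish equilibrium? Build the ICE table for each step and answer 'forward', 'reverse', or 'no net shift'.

Direction: reverse

Q₀ = 1.1696e-04 vs Keq = 0.1556 ⇒ Q<K, forward
Step 1:
                   D          A          M
  Initial      3.076    0.06434     0.0172
  Change      -1.311     0.6557     0.6557
  Equil        1.765       0.72     0.6729
  solve Keq expr → x = 0.6557; check Q = 0.1556
Then add 0.2274 M of D.
Step 2:
                   D          A          M
  Initial      1.992       0.72     0.6729
  Change     -0.1003    0.05013    0.05013
  Equil        1.892     0.7702      0.723
  solve Keq expr → x = 0.05013; check Q = 0.1556
Then add 0.3152 M of A.
Step 3:
                   D          A          M
  Initial      1.892      1.085      0.723
  Change      0.1542   -0.07708   -0.07708
  Equil        2.046      1.008     0.6459
  solve Keq expr → x = -0.07708; check Q = 0.1556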